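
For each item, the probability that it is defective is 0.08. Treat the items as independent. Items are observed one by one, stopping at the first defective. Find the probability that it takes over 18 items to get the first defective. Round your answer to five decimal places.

0.22294

Y = number of items to the first success; geometric, p = 0.08.
P(Y > 18) = P(first 18 all fail) = (1−p)^18 = 0.2229364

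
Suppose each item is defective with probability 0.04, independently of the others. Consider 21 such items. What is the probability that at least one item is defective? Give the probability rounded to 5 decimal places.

0.57568

P(at least one) = 1 − P(none) = 1 − (1 − 0.04)^21
= 1 − 0.4243223 = 0.5756777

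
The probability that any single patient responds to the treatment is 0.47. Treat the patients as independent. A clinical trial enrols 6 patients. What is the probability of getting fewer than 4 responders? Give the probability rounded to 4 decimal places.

0.7107

X ~ Binomial(6, 0.47); P(X ≤ 3) = Σ C(6,k) p^k (1−p)^(6−k) over k:
  k=0: C(6,0)·0.47^0·0.53^6 = 0.022164
  k=1: C(6,1)·0.47^1·0.53^5 = 0.117931
  k=2: C(6,2)·0.47^2·0.53^4 = 0.261451
  k=3: C(6,3)·0.47^3·0.53^3 = 0.309137
Total = 0.710684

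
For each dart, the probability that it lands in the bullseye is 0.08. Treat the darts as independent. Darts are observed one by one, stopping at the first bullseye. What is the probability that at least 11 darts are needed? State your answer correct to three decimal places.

Y = number of darts to the first success; geometric, p = 0.08.
P(Y > 10) = P(first 10 all fail) = (1−p)^10 = 0.43439

0.434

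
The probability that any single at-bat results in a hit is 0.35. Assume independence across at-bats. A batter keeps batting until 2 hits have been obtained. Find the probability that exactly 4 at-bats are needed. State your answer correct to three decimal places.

0.155

Y = trial on which the second success occurs; negative binomial, r=2, p=0.35.
P(Y=4) = C(3,1) · p^2 · (1−p)^2
= 3 · 0.1225 · 0.4225 = 0.15527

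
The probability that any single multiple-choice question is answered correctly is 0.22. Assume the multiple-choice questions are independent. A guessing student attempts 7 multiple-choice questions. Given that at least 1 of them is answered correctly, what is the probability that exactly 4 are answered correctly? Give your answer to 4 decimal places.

X ~ Binomial(7, 0.22). Want P(X=4 | X≥1) = P(X=4) / P(X≥1).
P(X=4) = C(7,4)·0.22^4·0.78^3 = 0.038908
P(X≥1) = 1 − 0.175656 = 0.824344
Ratio = 0.038908 / 0.824344 = 0.047199

0.0472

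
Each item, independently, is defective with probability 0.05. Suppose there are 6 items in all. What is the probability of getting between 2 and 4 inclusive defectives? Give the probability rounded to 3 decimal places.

0.033

X ~ Binomial(6, 0.05); P(2 ≤ X ≤ 4) = Σ C(6,k) p^k (1−p)^(6−k) over k:
  k=2: C(6,2)·0.05^2·0.95^4 = 0.03054
  k=3: C(6,3)·0.05^3·0.95^3 = 0.00214
  k=4: C(6,4)·0.05^4·0.95^2 = 0.00008
Total = 0.03277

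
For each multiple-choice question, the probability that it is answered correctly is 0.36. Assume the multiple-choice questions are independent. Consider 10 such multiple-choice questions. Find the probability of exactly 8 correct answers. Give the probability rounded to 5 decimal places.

X ~ Binomial(n=10, p=0.36).
P(X=8) = C(10,8) · p^8 · (1−p)^2
= 45 · 0.00028211 · 0.4096 = 0.0051999

0.00520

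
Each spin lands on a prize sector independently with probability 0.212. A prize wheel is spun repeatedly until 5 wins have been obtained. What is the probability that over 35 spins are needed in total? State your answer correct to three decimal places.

Needing more than 35 spins ⇔ fewer than 5 successes in the first 35. With X ~ Binomial(35, 0.212), P(Y > 35) = P(X ≤ 4).
  k=0: C(35,0)·0.212^0·0.788^35 = 0.00024
  k=1: C(35,1)·0.212^1·0.788^34 = 0.00225
  k=2: C(35,2)·0.212^2·0.788^33 = 0.01029
  k=3: C(35,3)·0.212^3·0.788^32 = 0.03046
  k=4: C(35,4)·0.212^4·0.788^31 = 0.06556
P(X ≤ 4) = 0.10881

0.109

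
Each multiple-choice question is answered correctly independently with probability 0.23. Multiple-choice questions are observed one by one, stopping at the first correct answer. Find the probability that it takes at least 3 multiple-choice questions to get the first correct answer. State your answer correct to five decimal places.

0.59290

Y = number of multiple-choice questions to the first success; geometric, p = 0.23.
P(Y > 2) = P(first 2 all fail) = (1−p)^2 = 0.5929000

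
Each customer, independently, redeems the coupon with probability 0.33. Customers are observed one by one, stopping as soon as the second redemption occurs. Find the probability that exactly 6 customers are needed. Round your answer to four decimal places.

Y = trial on which the second success occurs; negative binomial, r=2, p=0.33.
P(Y=6) = C(5,1) · p^2 · (1−p)^4
= 5 · 0.1089 · 0.20151 = 0.109723

0.1097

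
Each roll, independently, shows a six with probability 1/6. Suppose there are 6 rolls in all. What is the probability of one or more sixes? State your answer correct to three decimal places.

P(at least one) = 1 − P(none) = 1 − (1 − 0.166667)^6
= 1 − 0.33490 = 0.66510

0.665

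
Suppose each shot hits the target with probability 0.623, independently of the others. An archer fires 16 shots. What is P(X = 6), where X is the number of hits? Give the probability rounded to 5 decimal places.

0.02716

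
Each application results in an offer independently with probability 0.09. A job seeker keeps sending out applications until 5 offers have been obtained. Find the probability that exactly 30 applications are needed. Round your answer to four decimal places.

0.0133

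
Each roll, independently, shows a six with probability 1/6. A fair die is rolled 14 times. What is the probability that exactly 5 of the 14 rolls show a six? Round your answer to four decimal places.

0.0499

X ~ Binomial(n=14, p=0.166667).
P(X=5) = C(14,5) · p^5 · (1−p)^9
= 2002 · 0.0001286 · 0.19381 = 0.049897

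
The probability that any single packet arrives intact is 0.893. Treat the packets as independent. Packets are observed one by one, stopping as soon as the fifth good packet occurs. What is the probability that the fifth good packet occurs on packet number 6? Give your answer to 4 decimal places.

Y = trial on which the fifth success occurs; negative binomial, r=5, p=0.893.
P(Y=6) = C(5,4) · p^5 · (1−p)^1
= 5 · 0.56788 · 0.107 = 0.303816

0.3038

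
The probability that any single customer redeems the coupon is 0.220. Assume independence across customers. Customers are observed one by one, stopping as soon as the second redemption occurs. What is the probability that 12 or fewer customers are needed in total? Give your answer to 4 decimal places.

0.7776

Finishing within 12 customers ⇔ at least 2 successes in the first 12. With X ~ Binomial(12, 0.22), P(Y ≤ 12) = 1 − P(X ≤ 1).
  k=0: C(12,0)·0.22^0·0.78^12 = 0.050715
  k=1: C(12,1)·0.22^1·0.78^11 = 0.171650
1 − 0.222365 = 0.777635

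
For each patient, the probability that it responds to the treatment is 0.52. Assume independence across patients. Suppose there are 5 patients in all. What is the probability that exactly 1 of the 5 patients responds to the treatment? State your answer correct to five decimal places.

X ~ Binomial(n=5, p=0.52).
P(X=1) = C(5,1) · p^1 · (1−p)^4
= 5 · 0.52 · 0.053084 = 0.1380188

0.13802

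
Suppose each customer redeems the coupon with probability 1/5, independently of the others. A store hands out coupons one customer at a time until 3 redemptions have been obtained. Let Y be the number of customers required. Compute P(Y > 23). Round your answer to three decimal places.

Needing more than 23 customers ⇔ fewer than 3 successes in the first 23. With X ~ Binomial(23, 0.20), P(Y > 23) = P(X ≤ 2).
  k=0: C(23,0)·0.20^0·0.80^23 = 0.00590
  k=1: C(23,1)·0.20^1·0.80^22 = 0.03394
  k=2: C(23,2)·0.20^2·0.80^21 = 0.09334
P(X ≤ 2) = 0.13319

0.133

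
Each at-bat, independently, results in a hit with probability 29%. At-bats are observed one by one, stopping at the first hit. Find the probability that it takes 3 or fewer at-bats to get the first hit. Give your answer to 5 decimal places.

0.64209

Y = number of at-bats to the first success; geometric, p = 0.29.
P(Y ≤ 3) = 1 − (1−p)^3 = 1 − 0.3579110 = 0.6420890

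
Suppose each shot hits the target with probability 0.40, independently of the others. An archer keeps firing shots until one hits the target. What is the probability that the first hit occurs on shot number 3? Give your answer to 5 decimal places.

0.14400

Geometric (trials to first success), p = 0.40.
P(Y = 3) = (1−p)^2 · p = 0.36 · 0.40 = 0.1440000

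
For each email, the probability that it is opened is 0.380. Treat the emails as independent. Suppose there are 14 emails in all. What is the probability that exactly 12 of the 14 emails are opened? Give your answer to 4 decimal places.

X ~ Binomial(n=14, p=0.38).
P(X=12) = C(14,12) · p^12 · (1−p)^2
= 91 · 9.0657e-06 · 0.3844 = 0.000317

0.0003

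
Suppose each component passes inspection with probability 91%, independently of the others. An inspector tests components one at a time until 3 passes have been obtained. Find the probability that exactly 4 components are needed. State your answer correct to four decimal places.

Y = trial on which the third success occurs; negative binomial, r=3, p=0.91.
P(Y=4) = C(3,2) · p^3 · (1−p)^1
= 3 · 0.75357 · 0.09 = 0.203464

0.2035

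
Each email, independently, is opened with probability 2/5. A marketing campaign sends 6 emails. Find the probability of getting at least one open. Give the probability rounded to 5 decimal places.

0.95334

P(at least one) = 1 − P(none) = 1 − (1 − 0.40)^6
= 1 − 0.0466560 = 0.9533440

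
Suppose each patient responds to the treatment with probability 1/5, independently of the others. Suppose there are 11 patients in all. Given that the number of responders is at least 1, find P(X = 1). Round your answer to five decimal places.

X ~ Binomial(11, 0.20). Want P(X=1 | X≥1) = P(X=1) / P(X≥1).
P(X=1) = C(11,1)·0.20^1·0.80^10 = 0.2362232
P(X≥1) = 1 − 0.0858993 = 0.9141007
Ratio = 0.2362232 / 0.9141007 = 0.2584214

0.25842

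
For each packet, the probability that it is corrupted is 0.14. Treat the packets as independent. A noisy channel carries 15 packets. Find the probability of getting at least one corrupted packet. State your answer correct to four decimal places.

0.8959

P(at least one) = 1 − P(none) = 1 − (1 − 0.14)^15
= 1 − 0.104106 = 0.895894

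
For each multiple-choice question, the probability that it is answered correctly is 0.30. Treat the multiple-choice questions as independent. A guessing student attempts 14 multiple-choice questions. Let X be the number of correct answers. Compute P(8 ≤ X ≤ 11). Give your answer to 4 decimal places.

0.0314

X ~ Binomial(14, 0.30); P(8 ≤ X ≤ 11) = Σ C(14,k) p^k (1−p)^(14−k) over k:
  k=8: C(14,8)·0.30^8·0.70^6 = 0.023180
  k=9: C(14,9)·0.30^9·0.70^5 = 0.006623
  k=10: C(14,10)·0.30^10·0.70^4 = 0.001419
  k=11: C(14,11)·0.30^11·0.70^3 = 0.000221
Total = 0.031443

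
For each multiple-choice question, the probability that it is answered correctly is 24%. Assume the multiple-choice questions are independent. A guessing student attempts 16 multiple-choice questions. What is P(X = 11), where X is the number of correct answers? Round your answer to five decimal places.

0.00017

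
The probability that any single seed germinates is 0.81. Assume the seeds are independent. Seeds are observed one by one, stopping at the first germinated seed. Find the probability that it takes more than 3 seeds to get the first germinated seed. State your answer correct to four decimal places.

0.0069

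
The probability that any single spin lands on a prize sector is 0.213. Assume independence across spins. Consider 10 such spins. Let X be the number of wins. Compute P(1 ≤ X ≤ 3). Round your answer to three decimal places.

X ~ Binomial(10, 0.213); P(1 ≤ X ≤ 3) = Σ C(10,k) p^k (1−p)^(10−k) over k:
  k=1: C(10,1)·0.213^1·0.787^9 = 0.24669
  k=2: C(10,2)·0.213^2·0.787^8 = 0.30045
  k=3: C(10,3)·0.213^3·0.787^7 = 0.21684
Total = 0.76398

0.764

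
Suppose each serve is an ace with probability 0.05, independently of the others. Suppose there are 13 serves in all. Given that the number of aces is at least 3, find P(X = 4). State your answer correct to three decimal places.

X ~ Binomial(13, 0.05). Want P(X=4 | X≥3) = P(X=4) / P(X≥3).
P(X=4) = C(13,4)·0.05^4·0.95^9 = 0.00282
P(X≥3) = 1 − 0.51334 − 0.35123 − 0.11092 = 0.02451
Ratio = 0.00282 / 0.02451 = 0.11492

0.115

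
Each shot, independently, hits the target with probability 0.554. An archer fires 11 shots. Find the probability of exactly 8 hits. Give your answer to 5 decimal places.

0.12989

X ~ Binomial(n=11, p=0.554).
P(X=8) = C(11,8) · p^8 · (1−p)^3
= 165 · 0.0088732 · 0.088717 = 0.1298873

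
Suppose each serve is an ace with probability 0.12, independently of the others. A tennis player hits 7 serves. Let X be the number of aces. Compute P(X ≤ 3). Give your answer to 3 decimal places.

0.995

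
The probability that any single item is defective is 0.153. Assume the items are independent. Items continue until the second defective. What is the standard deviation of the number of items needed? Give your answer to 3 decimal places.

Y = total items until the second success; negative binomial with r=2, p=0.153.
SD(Y) = √[r(1−p)/p²] = √(72.36533) = 8.50678

8.507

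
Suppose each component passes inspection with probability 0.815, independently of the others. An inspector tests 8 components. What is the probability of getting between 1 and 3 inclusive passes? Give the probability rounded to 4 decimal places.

X ~ Binomial(8, 0.815); P(1 ≤ X ≤ 3) = Σ C(8,k) p^k (1−p)^(8−k) over k:
  k=1: C(8,1)·0.815^1·0.185^7 = 0.000048
  k=2: C(8,2)·0.815^2·0.185^6 = 0.000746
  k=3: C(8,3)·0.815^3·0.185^5 = 0.006569
Total = 0.007363

0.0074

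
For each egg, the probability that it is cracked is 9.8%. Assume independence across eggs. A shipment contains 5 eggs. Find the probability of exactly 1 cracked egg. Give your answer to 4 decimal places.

0.3244

X ~ Binomial(n=5, p=0.098).
P(X=1) = C(5,1) · p^1 · (1−p)^4
= 5 · 0.098 · 0.66195 = 0.324356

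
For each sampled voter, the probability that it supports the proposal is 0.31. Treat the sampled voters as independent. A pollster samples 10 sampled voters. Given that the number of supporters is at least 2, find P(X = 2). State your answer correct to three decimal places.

X ~ Binomial(10, 0.31). Want P(X=2 | X≥2) = P(X=2) / P(X≥2).
P(X=2) = C(10,2)·0.31^2·0.69^8 = 0.22219
P(X≥2) = 1 − 0.02446 − 0.10990 = 0.86564
Ratio = 0.22219 / 0.86564 = 0.25668

0.257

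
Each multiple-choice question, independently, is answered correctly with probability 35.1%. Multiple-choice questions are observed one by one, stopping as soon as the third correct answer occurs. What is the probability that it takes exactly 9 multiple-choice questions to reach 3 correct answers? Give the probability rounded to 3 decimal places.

Y = trial on which the third success occurs; negative binomial, r=3, p=0.351.
P(Y=9) = C(8,2) · p^3 · (1−p)^6
= 28 · 0.043244 · 0.074725 = 0.09048

0.090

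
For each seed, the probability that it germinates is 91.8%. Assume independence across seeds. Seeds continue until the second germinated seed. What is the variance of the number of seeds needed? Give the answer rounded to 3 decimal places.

Y = total seeds until the second success; negative binomial with r=2, p=0.918.
Var(Y) = r(1−p)/p² = 2·0.082 / 0.918² = 0.19461

0.195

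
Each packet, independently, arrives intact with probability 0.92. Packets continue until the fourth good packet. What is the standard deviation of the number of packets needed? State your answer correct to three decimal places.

0.615

Y = total packets until the fourth success; negative binomial with r=4, p=0.92.
SD(Y) = √[r(1−p)/p²] = √(0.37807) = 0.61488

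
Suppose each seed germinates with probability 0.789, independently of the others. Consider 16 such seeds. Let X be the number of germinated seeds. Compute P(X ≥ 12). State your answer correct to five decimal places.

X ~ Binomial(16, 0.789); P(X ≥ 12) = Σ C(16,k) p^k (1−p)^(16−k) over k:
  k=12: C(16,12)·0.789^12·0.211^4 = 0.2099545
  k=13: C(16,13)·0.789^13·0.211^3 = 0.2415663
  k=14: C(16,14)·0.789^14·0.211^2 = 0.1935638
  k=15: C(16,15)·0.789^15·0.211^1 = 0.0965067
  k=16: C(16,16)·0.789^16·0.211^0 = 0.0225544
Total = 0.7641459

0.76415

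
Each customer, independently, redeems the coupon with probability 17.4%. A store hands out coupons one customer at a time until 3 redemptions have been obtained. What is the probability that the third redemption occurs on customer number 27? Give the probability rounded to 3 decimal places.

0.017

Y = trial on which the third success occurs; negative binomial, r=3, p=0.174.
P(Y=27) = C(26,2) · p^3 · (1−p)^24
= 325 · 0.005268 · 0.010175 = 0.01742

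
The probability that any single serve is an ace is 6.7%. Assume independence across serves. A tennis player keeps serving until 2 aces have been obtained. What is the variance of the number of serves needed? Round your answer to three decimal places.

Y = total serves until the second success; negative binomial with r=2, p=0.067.
Var(Y) = r(1−p)/p² = 2·0.933 / 0.067² = 415.68278

415.683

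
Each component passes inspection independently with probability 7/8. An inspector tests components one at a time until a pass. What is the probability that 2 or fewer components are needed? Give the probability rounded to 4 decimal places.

0.9844

Y = number of components to the first success; geometric, p = 0.875.
P(Y ≤ 2) = 1 − (1−p)^2 = 1 − 0.015625 = 0.984375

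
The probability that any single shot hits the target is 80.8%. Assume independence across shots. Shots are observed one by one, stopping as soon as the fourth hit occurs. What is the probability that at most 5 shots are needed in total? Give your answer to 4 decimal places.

0.7536

Finishing within 5 shots ⇔ at least 4 successes in the first 5. With X ~ Binomial(5, 0.808), P(Y ≤ 5) = 1 − P(X ≤ 3).
  k=0: C(5,0)·0.808^0·0.192^5 = 0.000261
  k=1: C(5,1)·0.808^1·0.192^4 = 0.005490
  k=2: C(5,2)·0.808^2·0.192^3 = 0.046209
  k=3: C(5,3)·0.808^3·0.192^2 = 0.194463
1 − 0.246423 = 0.753577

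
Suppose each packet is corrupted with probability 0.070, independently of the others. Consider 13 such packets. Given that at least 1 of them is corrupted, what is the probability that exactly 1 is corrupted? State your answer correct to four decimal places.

X ~ Binomial(13, 0.07). Want P(X=1 | X≥1) = P(X=1) / P(X≥1).
P(X=1) = C(13,1)·0.07^1·0.93^12 = 0.380923
P(X≥1) = 1 − 0.389295 = 0.610705
Ratio = 0.380923 / 0.610705 = 0.623742

0.6237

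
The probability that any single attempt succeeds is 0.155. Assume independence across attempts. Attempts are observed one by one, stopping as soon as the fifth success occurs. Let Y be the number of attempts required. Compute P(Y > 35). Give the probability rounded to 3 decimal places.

0.350

Needing more than 35 attempts ⇔ fewer than 5 successes in the first 35. With X ~ Binomial(35, 0.155), P(Y > 35) = P(X ≤ 4).
  k=0: C(35,0)·0.155^0·0.845^35 = 0.00275
  k=1: C(35,1)·0.155^1·0.845^34 = 0.01768
  k=2: C(35,2)·0.155^2·0.845^33 = 0.05514
  k=3: C(35,3)·0.155^3·0.845^32 = 0.11125
  k=4: C(35,4)·0.155^4·0.845^31 = 0.16326
P(X ≤ 4) = 0.35009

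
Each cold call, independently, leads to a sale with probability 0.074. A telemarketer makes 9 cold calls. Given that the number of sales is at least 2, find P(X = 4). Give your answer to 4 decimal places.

X ~ Binomial(9, 0.074). Want P(X=4 | X≥2) = P(X=4) / P(X≥2).
P(X=4) = C(9,4)·0.074^4·0.926^5 = 0.002572
P(X≥2) = 1 − 0.500609 − 0.360049 = 0.139341
Ratio = 0.002572 / 0.139341 = 0.018462

0.0185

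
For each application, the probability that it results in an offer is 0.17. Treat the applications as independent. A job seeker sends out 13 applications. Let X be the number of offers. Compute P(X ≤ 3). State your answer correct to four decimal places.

X ~ Binomial(13, 0.17); P(X ≤ 3) = Σ C(13,k) p^k (1−p)^(13−k) over k:
  k=0: C(13,0)·0.17^0·0.83^13 = 0.088719
  k=1: C(13,1)·0.17^1·0.83^12 = 0.236227
  k=2: C(13,2)·0.17^2·0.83^11 = 0.290303
  k=3: C(13,3)·0.17^3·0.83^10 = 0.218019
Total = 0.833267

0.8333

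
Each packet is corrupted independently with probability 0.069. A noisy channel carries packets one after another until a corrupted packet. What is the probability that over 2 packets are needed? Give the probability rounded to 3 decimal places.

0.867

Y = number of packets to the first success; geometric, p = 0.069.
P(Y > 2) = P(first 2 all fail) = (1−p)^2 = 0.86676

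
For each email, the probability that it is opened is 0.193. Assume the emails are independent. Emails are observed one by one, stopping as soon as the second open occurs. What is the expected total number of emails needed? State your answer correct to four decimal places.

10.3627

Y = total emails until the second success; negative binomial with r=2, p=0.193.
E[Y] = r / p = 2 / 0.193 = 10.362694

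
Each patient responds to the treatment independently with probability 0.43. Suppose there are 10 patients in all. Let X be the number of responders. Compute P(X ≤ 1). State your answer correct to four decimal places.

0.0309

X ~ Binomial(10, 0.43); P(X ≤ 1) = Σ C(10,k) p^k (1−p)^(10−k) over k:
  k=0: C(10,0)·0.43^0·0.57^10 = 0.003620
  k=1: C(10,1)·0.43^1·0.57^9 = 0.027311
Total = 0.030932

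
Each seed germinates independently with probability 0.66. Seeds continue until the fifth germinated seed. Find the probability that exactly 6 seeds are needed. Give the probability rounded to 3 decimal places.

Y = trial on which the fifth success occurs; negative binomial, r=5, p=0.66.
P(Y=6) = C(5,4) · p^5 · (1−p)^1
= 5 · 0.12523 · 0.34 = 0.21290

0.213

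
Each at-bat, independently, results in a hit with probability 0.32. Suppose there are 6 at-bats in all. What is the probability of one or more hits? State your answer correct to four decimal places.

0.9011

P(at least one) = 1 − P(none) = 1 − (1 − 0.32)^6
= 1 − 0.098867 = 0.901133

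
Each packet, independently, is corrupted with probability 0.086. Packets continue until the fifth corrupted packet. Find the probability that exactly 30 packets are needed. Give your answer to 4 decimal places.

Y = trial on which the fifth success occurs; negative binomial, r=5, p=0.086.
P(Y=30) = C(29,4) · p^5 · (1−p)^25
= 23751 · 4.7043e-06 · 0.1056 = 0.011799

0.0118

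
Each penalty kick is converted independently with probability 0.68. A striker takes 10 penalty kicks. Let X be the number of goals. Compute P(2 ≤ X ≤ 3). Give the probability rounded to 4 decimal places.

0.0153

X ~ Binomial(10, 0.68); P(2 ≤ X ≤ 3) = Σ C(10,k) p^k (1−p)^(10−k) over k:
  k=2: C(10,2)·0.68^2·0.32^8 = 0.002288
  k=3: C(10,3)·0.68^3·0.32^7 = 0.012965
Total = 0.015252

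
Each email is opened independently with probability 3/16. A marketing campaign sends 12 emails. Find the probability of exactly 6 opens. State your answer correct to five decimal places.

0.01155

X ~ Binomial(n=12, p=0.1875).
P(X=6) = C(12,6) · p^6 · (1−p)^6
= 924 · 4.3452e-05 · 0.2877 = 0.0115510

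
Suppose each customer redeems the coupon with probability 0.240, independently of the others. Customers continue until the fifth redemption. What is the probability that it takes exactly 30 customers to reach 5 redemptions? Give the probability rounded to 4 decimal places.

Y = trial on which the fifth success occurs; negative binomial, r=5, p=0.24.
P(Y=30) = C(29,4) · p^5 · (1−p)^25
= 23751 · 0.00079626 · 0.0010479 = 0.019819

0.0198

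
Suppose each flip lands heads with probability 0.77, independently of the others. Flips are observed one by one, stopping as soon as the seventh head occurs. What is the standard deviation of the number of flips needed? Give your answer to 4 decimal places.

1.6479

Y = total flips until the seventh success; negative binomial with r=7, p=0.77.
SD(Y) = √[r(1−p)/p²] = √(2.715466) = 1.647867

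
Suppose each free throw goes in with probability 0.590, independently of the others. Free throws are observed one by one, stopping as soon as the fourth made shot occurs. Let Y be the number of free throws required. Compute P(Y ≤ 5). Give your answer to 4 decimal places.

0.3199

Finishing within 5 free throws ⇔ at least 4 successes in the first 5. With X ~ Binomial(5, 0.59), P(Y ≤ 5) = 1 − P(X ≤ 3).
  k=0: C(5,0)·0.59^0·0.41^5 = 0.011586
  k=1: C(5,1)·0.59^1·0.41^4 = 0.083360
  k=2: C(5,2)·0.59^2·0.41^3 = 0.239914
  k=3: C(5,3)·0.59^3·0.41^2 = 0.345242
1 − 0.680102 = 0.319898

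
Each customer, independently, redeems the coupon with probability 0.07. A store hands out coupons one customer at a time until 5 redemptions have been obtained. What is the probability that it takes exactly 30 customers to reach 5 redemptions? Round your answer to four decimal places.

0.0065

Y = trial on which the fifth success occurs; negative binomial, r=5, p=0.07.
P(Y=30) = C(29,4) · p^5 · (1−p)^25
= 23751 · 1.6807e-06 · 0.16296 = 0.006505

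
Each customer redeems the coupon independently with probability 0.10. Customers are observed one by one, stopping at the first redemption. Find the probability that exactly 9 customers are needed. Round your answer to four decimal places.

0.0430

Geometric (trials to first success), p = 0.10.
P(Y = 9) = (1−p)^8 · p = 0.43047 · 0.10 = 0.043047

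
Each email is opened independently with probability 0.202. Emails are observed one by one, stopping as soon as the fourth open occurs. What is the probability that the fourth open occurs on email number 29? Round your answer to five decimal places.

Y = trial on which the fourth success occurs; negative binomial, r=4, p=0.202.
P(Y=29) = C(28,3) · p^4 · (1−p)^25
= 3276 · 0.001665 · 0.0035487 = 0.0193563

0.01936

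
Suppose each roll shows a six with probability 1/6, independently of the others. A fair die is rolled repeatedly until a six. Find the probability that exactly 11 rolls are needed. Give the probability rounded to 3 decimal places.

Geometric (trials to first success), p = 0.166667.
P(Y = 11) = (1−p)^10 · p = 0.16151 · 0.166667 = 0.02692

0.027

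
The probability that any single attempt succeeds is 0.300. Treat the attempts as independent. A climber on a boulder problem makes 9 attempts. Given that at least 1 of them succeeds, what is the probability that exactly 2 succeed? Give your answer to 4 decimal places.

X ~ Binomial(9, 0.30). Want P(X=2 | X≥1) = P(X=2) / P(X≥1).
P(X=2) = C(9,2)·0.30^2·0.70^7 = 0.266828
P(X≥1) = 1 − 0.040354 = 0.959646
Ratio = 0.266828 / 0.959646 = 0.278048

0.2780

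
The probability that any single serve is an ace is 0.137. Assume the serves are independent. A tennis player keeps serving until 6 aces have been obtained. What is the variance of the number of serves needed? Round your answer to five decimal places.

275.88044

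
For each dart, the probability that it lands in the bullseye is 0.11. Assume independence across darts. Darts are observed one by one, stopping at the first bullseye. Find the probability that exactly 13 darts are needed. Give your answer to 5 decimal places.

Geometric (trials to first success), p = 0.11.
P(Y = 13) = (1−p)^12 · p = 0.24699 · 0.11 = 0.0271689

0.02717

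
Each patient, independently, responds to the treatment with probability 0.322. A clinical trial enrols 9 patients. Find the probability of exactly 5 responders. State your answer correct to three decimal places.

X ~ Binomial(n=9, p=0.322).
P(X=5) = C(9,5) · p^5 · (1−p)^4
= 126 · 0.0034616 · 0.21131 = 0.09217

0.092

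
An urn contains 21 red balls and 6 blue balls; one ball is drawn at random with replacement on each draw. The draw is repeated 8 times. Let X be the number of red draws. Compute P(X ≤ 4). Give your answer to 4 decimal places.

X ~ Binomial(8, 0.777778); P(X ≤ 4) = Σ C(8,k) p^k (1−p)^(8−k) over k:
  k=0: C(8,0)·0.777778^0·0.222222^8 = 0.000006
  k=1: C(8,1)·0.777778^1·0.222222^7 = 0.000167
  k=2: C(8,2)·0.777778^2·0.222222^6 = 0.002040
  k=3: C(8,3)·0.777778^3·0.222222^5 = 0.014279
  k=4: C(8,4)·0.777778^4·0.222222^4 = 0.062470
Total = 0.078961

0.0790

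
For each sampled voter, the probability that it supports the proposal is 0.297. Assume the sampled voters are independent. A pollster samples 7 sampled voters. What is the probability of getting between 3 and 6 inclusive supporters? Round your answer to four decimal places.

X ~ Binomial(7, 0.297); P(3 ≤ X ≤ 6) = Σ C(7,k) p^k (1−p)^(7−k) over k:
  k=3: C(7,3)·0.297^3·0.703^4 = 0.223954
  k=4: C(7,4)·0.297^4·0.703^3 = 0.094615
  k=5: C(7,5)·0.297^5·0.703^2 = 0.023983
  k=6: C(7,6)·0.297^6·0.703^1 = 0.003377
Total = 0.345930

0.3459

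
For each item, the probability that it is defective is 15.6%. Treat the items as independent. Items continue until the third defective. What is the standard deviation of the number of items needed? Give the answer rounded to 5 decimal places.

Y = total items until the third success; negative binomial with r=3, p=0.156.
SD(Y) = √[r(1−p)/p²] = √(104.0433925) = 10.2001663

10.20017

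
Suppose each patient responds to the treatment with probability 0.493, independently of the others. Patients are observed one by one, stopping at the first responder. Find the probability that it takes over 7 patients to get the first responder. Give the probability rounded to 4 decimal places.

Y = number of patients to the first success; geometric, p = 0.493.
P(Y > 7) = P(first 7 all fail) = (1−p)^7 = 0.008611

0.0086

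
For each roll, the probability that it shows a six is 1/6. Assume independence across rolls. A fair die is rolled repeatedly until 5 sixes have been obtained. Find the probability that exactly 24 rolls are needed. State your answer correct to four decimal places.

0.0356

Y = trial on which the fifth success occurs; negative binomial, r=5, p=0.166667.
P(Y=24) = C(23,4) · p^5 · (1−p)^19
= 8855 · 0.0001286 · 0.031301 = 0.035644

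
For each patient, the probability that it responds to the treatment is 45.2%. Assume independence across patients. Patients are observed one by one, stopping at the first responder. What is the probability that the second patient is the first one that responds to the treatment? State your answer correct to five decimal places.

0.24770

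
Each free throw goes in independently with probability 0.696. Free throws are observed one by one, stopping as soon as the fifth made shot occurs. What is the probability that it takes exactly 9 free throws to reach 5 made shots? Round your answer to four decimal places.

0.0976

Y = trial on which the fifth success occurs; negative binomial, r=5, p=0.696.
P(Y=9) = C(8,4) · p^5 · (1−p)^4
= 70 · 0.16332 · 0.0085407 = 0.097642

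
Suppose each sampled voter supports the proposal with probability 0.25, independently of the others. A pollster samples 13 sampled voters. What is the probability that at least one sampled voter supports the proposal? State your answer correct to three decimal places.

0.976

P(at least one) = 1 − P(none) = 1 − (1 − 0.25)^13
= 1 − 0.02376 = 0.97624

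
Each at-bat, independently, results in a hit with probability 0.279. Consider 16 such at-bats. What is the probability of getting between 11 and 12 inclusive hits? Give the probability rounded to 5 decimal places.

0.00079

X ~ Binomial(16, 0.279); P(11 ≤ X ≤ 12) = Σ C(16,k) p^k (1−p)^(16−k) over k:
  k=11: C(16,11)·0.279^11·0.721^5 = 0.0006786
  k=12: C(16,12)·0.279^12·0.721^4 = 0.0001094
Total = 0.0007880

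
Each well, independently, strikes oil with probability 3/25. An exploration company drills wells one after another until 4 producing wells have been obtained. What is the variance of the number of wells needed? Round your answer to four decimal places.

244.4444

Y = total wells until the fourth success; negative binomial with r=4, p=0.12.
Var(Y) = r(1−p)/p² = 4·0.88 / 0.12² = 244.444444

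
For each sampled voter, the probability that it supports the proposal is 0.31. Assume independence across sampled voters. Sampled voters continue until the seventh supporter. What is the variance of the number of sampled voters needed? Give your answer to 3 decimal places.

50.260

Y = total sampled voters until the seventh success; negative binomial with r=7, p=0.31.
Var(Y) = r(1−p)/p² = 7·0.69 / 0.31² = 50.26015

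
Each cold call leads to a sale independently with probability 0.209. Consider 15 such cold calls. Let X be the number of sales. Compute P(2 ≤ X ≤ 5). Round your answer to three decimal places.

0.779

X ~ Binomial(15, 0.209); P(2 ≤ X ≤ 5) = Σ C(15,k) p^k (1−p)^(15−k) over k:
  k=2: C(15,2)·0.209^2·0.791^13 = 0.21766
  k=3: C(15,3)·0.209^3·0.791^12 = 0.24921
  k=4: C(15,4)·0.209^4·0.791^11 = 0.19754
  k=5: C(15,5)·0.209^5·0.791^10 = 0.11483
Total = 0.77924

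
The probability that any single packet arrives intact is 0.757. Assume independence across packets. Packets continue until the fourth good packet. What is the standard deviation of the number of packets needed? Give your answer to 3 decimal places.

1.302

Y = total packets until the fourth success; negative binomial with r=4, p=0.757.
SD(Y) = √[r(1−p)/p²] = √(1.69619) = 1.30238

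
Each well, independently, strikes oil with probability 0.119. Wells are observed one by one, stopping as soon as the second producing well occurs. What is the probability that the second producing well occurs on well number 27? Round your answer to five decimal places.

0.01550

Y = trial on which the second success occurs; negative binomial, r=2, p=0.119.
P(Y=27) = C(26,1) · p^2 · (1−p)^25
= 26 · 0.014161 · 0.042111 = 0.0155048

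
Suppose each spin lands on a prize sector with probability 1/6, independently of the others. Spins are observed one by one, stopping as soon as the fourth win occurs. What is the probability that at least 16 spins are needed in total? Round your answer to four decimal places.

Needing more than 15 spins ⇔ fewer than 4 successes in the first 15. With X ~ Binomial(15, 0.166667), P(Y > 15) = P(X ≤ 3).
  k=0: C(15,0)·0.166667^0·0.833333^15 = 0.064905
  k=1: C(15,1)·0.166667^1·0.833333^14 = 0.194716
  k=2: C(15,2)·0.166667^2·0.833333^13 = 0.272603
  k=3: C(15,3)·0.166667^3·0.833333^12 = 0.236256
P(X ≤ 3) = 0.768481

0.7685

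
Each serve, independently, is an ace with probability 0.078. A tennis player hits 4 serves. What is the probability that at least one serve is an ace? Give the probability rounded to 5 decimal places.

P(at least one) = 1 − P(none) = 1 − (1 − 0.078)^4
= 1 − 0.7226428 = 0.2773572

0.27736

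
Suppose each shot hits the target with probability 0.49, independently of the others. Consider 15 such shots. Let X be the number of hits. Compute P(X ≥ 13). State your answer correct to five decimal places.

0.00294

X ~ Binomial(15, 0.49); P(X ≥ 13) = Σ C(15,k) p^k (1−p)^(15−k) over k:
  k=13: C(15,13)·0.49^13·0.51^2 = 0.0025638
  k=14: C(15,14)·0.49^14·0.51^1 = 0.0003519
  k=15: C(15,15)·0.49^15·0.51^0 = 0.0000225
Total = 0.0029382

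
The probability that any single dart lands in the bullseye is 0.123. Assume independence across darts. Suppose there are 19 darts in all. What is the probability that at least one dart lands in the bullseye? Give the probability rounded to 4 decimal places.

P(at least one) = 1 − P(none) = 1 − (1 − 0.123)^19
= 1 − 0.082602 = 0.917398

0.9174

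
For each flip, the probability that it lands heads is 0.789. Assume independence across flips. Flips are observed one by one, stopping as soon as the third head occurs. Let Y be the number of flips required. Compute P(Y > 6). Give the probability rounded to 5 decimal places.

Needing more than 6 flips ⇔ fewer than 3 successes in the first 6. With X ~ Binomial(6, 0.789), P(Y > 6) = P(X ≤ 2).
  k=0: C(6,0)·0.789^0·0.211^6 = 0.0000882
  k=1: C(6,1)·0.789^1·0.211^5 = 0.0019799
  k=2: C(6,2)·0.789^2·0.211^4 = 0.0185087
P(X ≤ 2) = 0.0205768

0.02058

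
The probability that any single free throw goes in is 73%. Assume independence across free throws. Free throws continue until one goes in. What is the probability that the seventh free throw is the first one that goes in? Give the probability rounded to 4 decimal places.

Geometric (trials to first success), p = 0.73.
P(Y = 7) = (1−p)^6 · p = 0.00038742 · 0.73 = 0.000283

0.0003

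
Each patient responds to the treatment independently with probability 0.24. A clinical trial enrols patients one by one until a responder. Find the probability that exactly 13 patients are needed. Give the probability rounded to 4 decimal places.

0.0089

Geometric (trials to first success), p = 0.24.
P(Y = 13) = (1−p)^12 · p = 0.037133 · 0.24 = 0.008912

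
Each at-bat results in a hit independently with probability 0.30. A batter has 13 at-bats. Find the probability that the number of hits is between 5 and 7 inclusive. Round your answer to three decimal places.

0.327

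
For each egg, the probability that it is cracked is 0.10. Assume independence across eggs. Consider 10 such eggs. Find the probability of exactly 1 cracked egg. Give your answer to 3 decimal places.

X ~ Binomial(n=10, p=0.10).
P(X=1) = C(10,1) · p^1 · (1−p)^9
= 10 · 0.1 · 0.38742 = 0.38742

0.387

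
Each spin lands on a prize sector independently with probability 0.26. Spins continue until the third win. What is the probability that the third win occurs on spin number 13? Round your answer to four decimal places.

Y = trial on which the third success occurs; negative binomial, r=3, p=0.26.
P(Y=13) = C(12,2) · p^3 · (1−p)^10
= 66 · 0.017576 · 0.04924 = 0.057119

0.0571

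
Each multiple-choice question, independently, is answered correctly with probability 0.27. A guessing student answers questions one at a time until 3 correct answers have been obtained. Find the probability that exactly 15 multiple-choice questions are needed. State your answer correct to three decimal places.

Y = trial on which the third success occurs; negative binomial, r=3, p=0.27.
P(Y=15) = C(14,2) · p^3 · (1−p)^12
= 91 · 0.019683 · 0.022902 = 0.04102

0.041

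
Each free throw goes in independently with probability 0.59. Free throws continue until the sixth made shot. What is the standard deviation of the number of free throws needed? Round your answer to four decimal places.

2.6584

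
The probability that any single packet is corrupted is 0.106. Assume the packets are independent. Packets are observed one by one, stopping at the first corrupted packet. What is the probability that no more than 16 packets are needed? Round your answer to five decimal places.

0.83351

Y = number of packets to the first success; geometric, p = 0.106.
P(Y ≤ 16) = 1 − (1−p)^16 = 1 − 0.1664947 = 0.8335053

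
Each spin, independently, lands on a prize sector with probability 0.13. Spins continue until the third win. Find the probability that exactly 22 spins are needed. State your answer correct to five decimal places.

0.03273

Y = trial on which the third success occurs; negative binomial, r=3, p=0.13.
P(Y=22) = C(21,2) · p^3 · (1−p)^19
= 210 · 0.002197 · 0.070936 = 0.0327277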